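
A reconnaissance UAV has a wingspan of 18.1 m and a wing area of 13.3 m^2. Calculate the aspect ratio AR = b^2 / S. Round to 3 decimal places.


Step 1: b^2 = 18.1^2 = 327.61
Step 2: AR = 327.61 / 13.3 = 24.632

24.632


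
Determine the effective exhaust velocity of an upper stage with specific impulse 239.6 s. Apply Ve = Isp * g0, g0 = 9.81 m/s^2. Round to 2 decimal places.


Step 1: Ve = Isp * g0 = 239.6 * 9.81
Step 2: Ve = 2350.48 m/s

2350.48


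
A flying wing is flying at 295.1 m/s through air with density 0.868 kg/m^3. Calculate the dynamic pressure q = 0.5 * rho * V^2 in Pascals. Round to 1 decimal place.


Step 1: V^2 = 295.1^2 = 87084.01
Step 2: q = 0.5 * 0.868 * 87084.01
Step 3: q = 37794.5 Pa

37794.5


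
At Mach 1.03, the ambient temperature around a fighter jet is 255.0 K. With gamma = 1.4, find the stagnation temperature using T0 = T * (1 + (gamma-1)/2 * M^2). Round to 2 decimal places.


Step 1: (gamma-1)/2 = 0.2
Step 2: M^2 = 1.0609
Step 3: 1 + 0.2 * 1.0609 = 1.21218
Step 4: T0 = 255.0 * 1.21218 = 309.11 K

309.11


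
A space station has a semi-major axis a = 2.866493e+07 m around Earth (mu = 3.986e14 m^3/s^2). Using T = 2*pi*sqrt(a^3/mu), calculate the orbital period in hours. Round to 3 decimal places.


Step 1: a^3 / mu = 2.355335e+22 / 3.986e14 = 5.909019e+07
Step 2: sqrt(5.909019e+07) = 7687.0142 s
Step 3: T = 2*pi * 7687.0142 = 48298.93 s
Step 4: T in hours = 48298.93 / 3600 = 13.416 hours

13.416


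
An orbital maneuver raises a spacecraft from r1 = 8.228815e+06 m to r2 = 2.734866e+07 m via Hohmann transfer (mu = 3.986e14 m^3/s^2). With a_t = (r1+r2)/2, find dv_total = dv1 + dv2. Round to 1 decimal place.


Step 1: Transfer semi-major axis a_t = (8.228815e+06 + 2.734866e+07) / 2 = 1.778874e+07 m
Step 2: v1 (circular at r1) = sqrt(mu/r1) = 6959.85 m/s
Step 3: v_t1 = sqrt(mu*(2/r1 - 1/a_t)) = 8629.7 m/s
Step 4: dv1 = |8629.7 - 6959.85| = 1669.84 m/s
Step 5: v2 (circular at r2) = 3817.69 m/s, v_t2 = 2596.55 m/s
Step 6: dv2 = |3817.69 - 2596.55| = 1221.14 m/s
Step 7: Total delta-v = 1669.84 + 1221.14 = 2891.0 m/s

2891.0


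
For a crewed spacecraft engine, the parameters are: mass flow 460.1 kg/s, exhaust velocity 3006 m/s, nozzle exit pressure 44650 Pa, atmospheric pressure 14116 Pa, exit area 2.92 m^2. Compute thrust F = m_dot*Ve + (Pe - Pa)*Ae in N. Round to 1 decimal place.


Step 1: Momentum thrust = m_dot * Ve = 460.1 * 3006 = 1383060.6 N
Step 2: Pressure thrust = (Pe - Pa) * Ae = (44650 - 14116) * 2.92 = 89159.28 N
Step 3: Total thrust F = 1383060.6 + 89159.28 = 1472219.9 N

1472219.9


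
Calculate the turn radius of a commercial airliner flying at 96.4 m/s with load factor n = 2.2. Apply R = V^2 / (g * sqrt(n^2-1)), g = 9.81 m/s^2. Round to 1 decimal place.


Step 1: V^2 = 96.4^2 = 9292.96
Step 2: n^2 - 1 = 2.2^2 - 1 = 3.84
Step 3: sqrt(3.84) = 1.959592
Step 4: R = 9292.96 / (9.81 * 1.959592) = 483.4 m

483.4


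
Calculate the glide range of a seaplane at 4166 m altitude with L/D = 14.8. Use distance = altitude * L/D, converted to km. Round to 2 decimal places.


Step 1: Glide distance = altitude * L/D = 4166 * 14.8 = 61656.8 m
Step 2: Convert to km: 61656.8 / 1000 = 61.66 km

61.66


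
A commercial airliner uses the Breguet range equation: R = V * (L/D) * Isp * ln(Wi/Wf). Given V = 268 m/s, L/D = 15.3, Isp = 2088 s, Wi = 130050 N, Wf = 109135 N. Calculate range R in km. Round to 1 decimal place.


Step 1: Coefficient = V * (L/D) * Isp = 268 * 15.3 * 2088 = 8561635.2 m
Step 2: Wi/Wf = 130050 / 109135 = 1.191643
Step 3: ln(1.191643) = 0.175333
Step 4: R = 8561635.2 * 0.175333 = 1501140.1 m = 1501.1 km

1501.1


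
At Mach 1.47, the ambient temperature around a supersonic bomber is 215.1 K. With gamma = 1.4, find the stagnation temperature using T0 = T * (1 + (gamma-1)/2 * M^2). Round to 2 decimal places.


Step 1: (gamma-1)/2 = 0.2
Step 2: M^2 = 2.1609
Step 3: 1 + 0.2 * 2.1609 = 1.43218
Step 4: T0 = 215.1 * 1.43218 = 308.06 K

308.06


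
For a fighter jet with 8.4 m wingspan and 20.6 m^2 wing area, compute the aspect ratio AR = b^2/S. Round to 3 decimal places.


Step 1: b^2 = 8.4^2 = 70.56
Step 2: AR = 70.56 / 20.6 = 3.425

3.425


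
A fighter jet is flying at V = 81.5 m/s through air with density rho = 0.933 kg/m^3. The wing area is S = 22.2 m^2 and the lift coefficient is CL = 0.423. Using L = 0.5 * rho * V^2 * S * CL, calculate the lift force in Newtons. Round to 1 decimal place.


Step 1: Calculate dynamic pressure q = 0.5 * 0.933 * 81.5^2 = 0.5 * 0.933 * 6642.25 = 3098.6096 Pa
Step 2: Multiply by wing area and lift coefficient: L = 3098.6096 * 22.2 * 0.423
Step 3: L = 68789.1337 * 0.423 = 29097.8 N

29097.8


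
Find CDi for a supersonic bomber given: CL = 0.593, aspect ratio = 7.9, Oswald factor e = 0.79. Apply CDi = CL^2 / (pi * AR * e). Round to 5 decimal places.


Step 1: CL^2 = 0.593^2 = 0.351649
Step 2: pi * AR * e = 3.14159 * 7.9 * 0.79 = 19.60668
Step 3: CDi = 0.351649 / 19.60668 = 0.01794

0.01794


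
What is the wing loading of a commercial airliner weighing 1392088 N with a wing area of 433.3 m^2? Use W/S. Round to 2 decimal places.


Step 1: Wing loading = W / S = 1392088 / 433.3
Step 2: Wing loading = 3212.76 N/m^2

3212.76


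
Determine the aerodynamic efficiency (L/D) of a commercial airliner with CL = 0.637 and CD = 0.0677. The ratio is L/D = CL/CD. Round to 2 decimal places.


Step 1: L/D = CL / CD = 0.637 / 0.0677
Step 2: L/D = 9.41

9.41


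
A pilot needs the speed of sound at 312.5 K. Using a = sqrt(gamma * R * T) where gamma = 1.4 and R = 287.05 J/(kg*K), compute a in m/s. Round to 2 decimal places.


Step 1: gamma * R * T = 1.4 * 287.05 * 312.5 = 125584.375
Step 2: a = sqrt(125584.375) = 354.38 m/s

354.38


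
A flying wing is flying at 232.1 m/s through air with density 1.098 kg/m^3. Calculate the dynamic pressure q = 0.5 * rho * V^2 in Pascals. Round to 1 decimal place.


Step 1: V^2 = 232.1^2 = 53870.41
Step 2: q = 0.5 * 1.098 * 53870.41
Step 3: q = 29574.9 Pa

29574.9


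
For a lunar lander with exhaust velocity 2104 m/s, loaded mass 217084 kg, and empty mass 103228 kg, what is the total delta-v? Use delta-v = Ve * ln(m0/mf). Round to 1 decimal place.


Step 1: Mass ratio m0/mf = 217084 / 103228 = 2.102957
Step 2: ln(2.102957) = 0.743344
Step 3: delta-v = 2104 * 0.743344 = 1564.0 m/s

1564.0


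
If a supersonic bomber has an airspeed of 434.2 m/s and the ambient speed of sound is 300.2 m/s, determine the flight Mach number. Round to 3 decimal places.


Step 1: M = V / a = 434.2 / 300.2
Step 2: M = 1.446

1.446


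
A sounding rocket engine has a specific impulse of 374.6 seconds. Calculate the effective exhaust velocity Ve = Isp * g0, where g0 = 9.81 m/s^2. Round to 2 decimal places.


Step 1: Ve = Isp * g0 = 374.6 * 9.81
Step 2: Ve = 3674.83 m/s

3674.83


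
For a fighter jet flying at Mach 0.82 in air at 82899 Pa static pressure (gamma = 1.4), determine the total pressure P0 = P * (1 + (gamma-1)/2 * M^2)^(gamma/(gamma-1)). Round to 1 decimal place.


Step 1: (gamma-1)/2 * M^2 = 0.2 * 0.6724 = 0.13448
Step 2: 1 + 0.13448 = 1.13448
Step 3: Exponent gamma/(gamma-1) = 3.5
Step 4: P0 = 82899 * 1.13448^3.5 = 128925.3 Pa

128925.3


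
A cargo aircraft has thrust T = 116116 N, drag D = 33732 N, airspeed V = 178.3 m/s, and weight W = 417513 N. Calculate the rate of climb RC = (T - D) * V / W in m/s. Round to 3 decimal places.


Step 1: Excess thrust = T - D = 116116 - 33732 = 82384 N
Step 2: Excess power = 82384 * 178.3 = 14689067.2 W
Step 3: RC = 14689067.2 / 417513 = 35.182 m/s

35.182


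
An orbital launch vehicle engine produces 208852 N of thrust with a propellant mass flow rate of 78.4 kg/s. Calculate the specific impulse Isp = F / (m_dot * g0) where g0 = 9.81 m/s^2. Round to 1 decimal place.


Step 1: m_dot * g0 = 78.4 * 9.81 = 769.1
Step 2: Isp = 208852 / 769.1 = 271.6 s

271.6


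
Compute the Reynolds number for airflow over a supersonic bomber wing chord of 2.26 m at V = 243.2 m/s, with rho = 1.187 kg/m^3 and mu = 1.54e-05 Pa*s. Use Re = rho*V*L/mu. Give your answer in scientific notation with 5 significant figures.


Step 1: Numerator = rho * V * L = 1.187 * 243.2 * 2.26 = 652.413184
Step 2: Re = 652.413184 / 1.54e-05
Step 3: Re = 4.2364e+07

4.2364e+07


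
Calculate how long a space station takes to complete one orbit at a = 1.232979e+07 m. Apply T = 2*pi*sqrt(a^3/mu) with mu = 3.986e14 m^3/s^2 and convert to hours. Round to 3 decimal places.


Step 1: a^3 / mu = 1.874421e+21 / 3.986e14 = 4.702510e+06
Step 2: sqrt(4.702510e+06) = 2168.5272 s
Step 3: T = 2*pi * 2168.5272 = 13625.26 s
Step 4: T in hours = 13625.26 / 3600 = 3.785 hours

3.785


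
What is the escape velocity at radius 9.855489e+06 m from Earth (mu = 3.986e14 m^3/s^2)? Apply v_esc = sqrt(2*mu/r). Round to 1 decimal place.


Step 1: 2*mu/r = 2 * 3.986e14 / 9.855489e+06 = 80888934.0752
Step 2: v_esc = sqrt(80888934.0752) = 8993.8 m/s

8993.8


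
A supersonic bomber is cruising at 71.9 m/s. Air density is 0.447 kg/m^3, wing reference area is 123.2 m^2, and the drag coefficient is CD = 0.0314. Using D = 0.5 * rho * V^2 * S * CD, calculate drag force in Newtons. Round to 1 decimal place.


Step 1: Dynamic pressure q = 0.5 * 0.447 * 71.9^2 = 1155.4078 Pa
Step 2: Drag D = q * S * CD = 1155.4078 * 123.2 * 0.0314
Step 3: D = 4469.7 N

4469.7


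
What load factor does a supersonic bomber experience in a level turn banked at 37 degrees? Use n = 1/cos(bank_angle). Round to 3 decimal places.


Step 1: Convert 37 degrees to radians = 0.645772
Step 2: cos(37 deg) = 0.798636
Step 3: n = 1 / 0.798636 = 1.252

1.252


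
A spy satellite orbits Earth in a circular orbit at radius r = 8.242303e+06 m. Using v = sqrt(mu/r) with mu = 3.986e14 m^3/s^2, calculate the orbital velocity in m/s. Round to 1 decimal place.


Step 1: mu / r = 3.986e14 / 8.242303e+06 = 48360270.1818
Step 2: v = sqrt(48360270.1818) = 6954.2 m/s

6954.2


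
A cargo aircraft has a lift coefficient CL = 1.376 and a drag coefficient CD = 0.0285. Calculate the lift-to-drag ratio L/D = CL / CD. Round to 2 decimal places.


Step 1: L/D = CL / CD = 1.376 / 0.0285
Step 2: L/D = 48.28

48.28


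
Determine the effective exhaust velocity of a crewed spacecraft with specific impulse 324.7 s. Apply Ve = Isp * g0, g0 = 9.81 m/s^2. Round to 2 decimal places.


Step 1: Ve = Isp * g0 = 324.7 * 9.81
Step 2: Ve = 3185.31 m/s

3185.31


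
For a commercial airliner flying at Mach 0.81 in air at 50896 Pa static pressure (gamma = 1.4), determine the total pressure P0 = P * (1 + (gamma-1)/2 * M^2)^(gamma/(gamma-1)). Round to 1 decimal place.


Step 1: (gamma-1)/2 * M^2 = 0.2 * 0.6561 = 0.13122
Step 2: 1 + 0.13122 = 1.13122
Step 3: Exponent gamma/(gamma-1) = 3.5
Step 4: P0 = 50896 * 1.13122^3.5 = 78360.7 Pa

78360.7


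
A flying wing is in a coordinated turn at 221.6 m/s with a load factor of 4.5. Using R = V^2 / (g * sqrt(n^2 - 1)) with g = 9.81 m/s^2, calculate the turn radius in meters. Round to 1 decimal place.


Step 1: V^2 = 221.6^2 = 49106.56
Step 2: n^2 - 1 = 4.5^2 - 1 = 19.25
Step 3: sqrt(19.25) = 4.387482
Step 4: R = 49106.56 / (9.81 * 4.387482) = 1140.9 m

1140.9


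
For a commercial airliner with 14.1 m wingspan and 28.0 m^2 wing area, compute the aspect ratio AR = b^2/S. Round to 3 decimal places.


Step 1: b^2 = 14.1^2 = 198.81
Step 2: AR = 198.81 / 28.0 = 7.100

7.100


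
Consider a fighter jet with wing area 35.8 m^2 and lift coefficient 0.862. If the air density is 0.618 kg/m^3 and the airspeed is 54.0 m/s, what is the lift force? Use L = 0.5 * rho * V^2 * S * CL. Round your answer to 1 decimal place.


Step 1: Calculate dynamic pressure q = 0.5 * 0.618 * 54.0^2 = 0.5 * 0.618 * 2916.0 = 901.044 Pa
Step 2: Multiply by wing area and lift coefficient: L = 901.044 * 35.8 * 0.862
Step 3: L = 32257.3752 * 0.862 = 27805.9 N

27805.9


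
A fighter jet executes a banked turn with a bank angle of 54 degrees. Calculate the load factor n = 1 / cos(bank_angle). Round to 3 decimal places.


Step 1: Convert 54 degrees to radians = 0.942478
Step 2: cos(54 deg) = 0.587785
Step 3: n = 1 / 0.587785 = 1.701

1.701


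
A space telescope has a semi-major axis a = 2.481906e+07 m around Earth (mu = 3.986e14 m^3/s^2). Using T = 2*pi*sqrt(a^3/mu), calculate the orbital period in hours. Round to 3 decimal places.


Step 1: a^3 / mu = 1.528819e+22 / 3.986e14 = 3.835471e+07
Step 2: sqrt(3.835471e+07) = 6193.1179 s
Step 3: T = 2*pi * 6193.1179 = 38912.51 s
Step 4: T in hours = 38912.51 / 3600 = 10.809 hours

10.809


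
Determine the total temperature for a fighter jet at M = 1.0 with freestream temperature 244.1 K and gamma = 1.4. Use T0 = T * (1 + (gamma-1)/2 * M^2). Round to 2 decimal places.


Step 1: (gamma-1)/2 = 0.2
Step 2: M^2 = 1.0
Step 3: 1 + 0.2 * 1.0 = 1.2
Step 4: T0 = 244.1 * 1.2 = 292.92 K

292.92


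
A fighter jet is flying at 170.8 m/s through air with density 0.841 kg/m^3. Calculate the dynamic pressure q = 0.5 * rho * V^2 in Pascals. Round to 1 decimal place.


Step 1: V^2 = 170.8^2 = 29172.64
Step 2: q = 0.5 * 0.841 * 29172.64
Step 3: q = 12267.1 Pa

12267.1


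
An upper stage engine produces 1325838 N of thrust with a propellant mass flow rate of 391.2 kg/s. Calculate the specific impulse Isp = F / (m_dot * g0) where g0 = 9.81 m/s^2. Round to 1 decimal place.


Step 1: m_dot * g0 = 391.2 * 9.81 = 3837.67
Step 2: Isp = 1325838 / 3837.67 = 345.5 s

345.5


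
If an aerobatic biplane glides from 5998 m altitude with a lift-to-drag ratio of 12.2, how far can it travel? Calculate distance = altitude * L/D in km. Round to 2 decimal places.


Step 1: Glide distance = altitude * L/D = 5998 * 12.2 = 73175.6 m
Step 2: Convert to km: 73175.6 / 1000 = 73.18 km

73.18


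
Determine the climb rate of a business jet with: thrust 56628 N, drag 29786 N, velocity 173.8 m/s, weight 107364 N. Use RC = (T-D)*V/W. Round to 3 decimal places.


Step 1: Excess thrust = T - D = 56628 - 29786 = 26842 N
Step 2: Excess power = 26842 * 173.8 = 4665139.6 W
Step 3: RC = 4665139.6 / 107364 = 43.452 m/s

43.452


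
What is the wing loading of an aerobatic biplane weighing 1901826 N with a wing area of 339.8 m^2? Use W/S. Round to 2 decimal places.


Step 1: Wing loading = W / S = 1901826 / 339.8
Step 2: Wing loading = 5596.90 N/m^2

5596.90


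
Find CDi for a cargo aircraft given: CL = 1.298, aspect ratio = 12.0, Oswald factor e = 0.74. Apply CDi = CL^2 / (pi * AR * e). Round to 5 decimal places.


Step 1: CL^2 = 1.298^2 = 1.684804
Step 2: pi * AR * e = 3.14159 * 12.0 * 0.74 = 27.897343
Step 3: CDi = 1.684804 / 27.897343 = 0.06039

0.06039


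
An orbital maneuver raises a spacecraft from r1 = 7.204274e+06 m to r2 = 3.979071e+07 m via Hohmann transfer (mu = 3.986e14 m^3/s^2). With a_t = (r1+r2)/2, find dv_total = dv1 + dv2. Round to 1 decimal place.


Step 1: Transfer semi-major axis a_t = (7.204274e+06 + 3.979071e+07) / 2 = 2.349749e+07 m
Step 2: v1 (circular at r1) = sqrt(mu/r1) = 7438.3 m/s
Step 3: v_t1 = sqrt(mu*(2/r1 - 1/a_t)) = 9679.52 m/s
Step 4: dv1 = |9679.52 - 7438.3| = 2241.22 m/s
Step 5: v2 (circular at r2) = 3165.03 m/s, v_t2 = 1752.52 m/s
Step 6: dv2 = |3165.03 - 1752.52| = 1412.51 m/s
Step 7: Total delta-v = 2241.22 + 1412.51 = 3653.7 m/s

3653.7


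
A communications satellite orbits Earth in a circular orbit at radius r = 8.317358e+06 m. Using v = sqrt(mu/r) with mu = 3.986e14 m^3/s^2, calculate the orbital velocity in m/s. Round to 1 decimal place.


Step 1: mu / r = 3.986e14 / 8.317358e+06 = 47923871.9795
Step 2: v = sqrt(47923871.9795) = 6922.7 m/s

6922.7


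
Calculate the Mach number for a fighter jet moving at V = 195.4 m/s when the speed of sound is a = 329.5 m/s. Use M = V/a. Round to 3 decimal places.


Step 1: M = V / a = 195.4 / 329.5
Step 2: M = 0.593

0.593


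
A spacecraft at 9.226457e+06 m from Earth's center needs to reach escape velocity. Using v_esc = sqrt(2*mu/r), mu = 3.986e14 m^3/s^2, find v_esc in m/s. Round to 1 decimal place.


Step 1: 2*mu/r = 2 * 3.986e14 / 9.226457e+06 = 86403697.5407
Step 2: v_esc = sqrt(86403697.5407) = 9295.4 m/s

9295.4


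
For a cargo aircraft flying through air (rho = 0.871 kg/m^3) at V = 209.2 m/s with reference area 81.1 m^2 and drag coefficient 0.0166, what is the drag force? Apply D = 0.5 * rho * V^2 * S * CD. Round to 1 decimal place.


Step 1: Dynamic pressure q = 0.5 * 0.871 * 209.2^2 = 19059.5007 Pa
Step 2: Drag D = q * S * CD = 19059.5007 * 81.1 * 0.0166
Step 3: D = 25659.0 N

25659.0


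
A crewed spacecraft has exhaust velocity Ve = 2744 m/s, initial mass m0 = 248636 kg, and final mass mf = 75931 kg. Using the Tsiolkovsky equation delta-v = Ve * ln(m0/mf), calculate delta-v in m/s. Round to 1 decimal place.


Step 1: Mass ratio m0/mf = 248636 / 75931 = 3.274499
Step 2: ln(3.274499) = 1.186165
Step 3: delta-v = 2744 * 1.186165 = 3254.8 m/s

3254.8


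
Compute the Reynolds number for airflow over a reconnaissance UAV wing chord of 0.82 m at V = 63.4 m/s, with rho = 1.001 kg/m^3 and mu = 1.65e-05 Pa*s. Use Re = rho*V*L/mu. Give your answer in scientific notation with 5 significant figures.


Step 1: Numerator = rho * V * L = 1.001 * 63.4 * 0.82 = 52.039988
Step 2: Re = 52.039988 / 1.65e-05
Step 3: Re = 3.1539e+06

3.1539e+06


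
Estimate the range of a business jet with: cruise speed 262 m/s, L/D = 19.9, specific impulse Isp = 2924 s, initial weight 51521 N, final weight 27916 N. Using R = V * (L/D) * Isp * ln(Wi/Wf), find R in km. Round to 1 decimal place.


Step 1: Coefficient = V * (L/D) * Isp = 262 * 19.9 * 2924 = 15245151.2 m
Step 2: Wi/Wf = 51521 / 27916 = 1.845572
Step 3: ln(1.845572) = 0.612789
Step 4: R = 15245151.2 * 0.612789 = 9342068.4 m = 9342.1 km

9342.1


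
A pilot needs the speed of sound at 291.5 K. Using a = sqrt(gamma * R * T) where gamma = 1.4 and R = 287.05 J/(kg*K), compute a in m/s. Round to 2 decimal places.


Step 1: gamma * R * T = 1.4 * 287.05 * 291.5 = 117145.105
Step 2: a = sqrt(117145.105) = 342.26 m/s

342.26


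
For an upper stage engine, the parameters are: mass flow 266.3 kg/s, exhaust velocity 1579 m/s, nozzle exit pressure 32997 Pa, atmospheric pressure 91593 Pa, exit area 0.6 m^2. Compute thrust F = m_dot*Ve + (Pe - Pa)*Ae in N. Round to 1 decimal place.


Step 1: Momentum thrust = m_dot * Ve = 266.3 * 1579 = 420487.7 N
Step 2: Pressure thrust = (Pe - Pa) * Ae = (32997 - 91593) * 0.6 = -35157.6 N
Step 3: Total thrust F = 420487.7 + -35157.6 = 385330.1 N

385330.1


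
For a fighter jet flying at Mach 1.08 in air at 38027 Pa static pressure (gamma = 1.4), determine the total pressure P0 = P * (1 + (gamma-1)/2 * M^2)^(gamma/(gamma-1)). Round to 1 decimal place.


Step 1: (gamma-1)/2 * M^2 = 0.2 * 1.1664 = 0.23328
Step 2: 1 + 0.23328 = 1.23328
Step 3: Exponent gamma/(gamma-1) = 3.5
Step 4: P0 = 38027 * 1.23328^3.5 = 79215.1 Pa

79215.1


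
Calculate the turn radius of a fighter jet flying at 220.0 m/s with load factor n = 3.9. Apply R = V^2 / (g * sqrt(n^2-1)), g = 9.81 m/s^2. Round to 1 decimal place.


Step 1: V^2 = 220.0^2 = 48400.0
Step 2: n^2 - 1 = 3.9^2 - 1 = 14.21
Step 3: sqrt(14.21) = 3.769615
Step 4: R = 48400.0 / (9.81 * 3.769615) = 1308.8 m

1308.8


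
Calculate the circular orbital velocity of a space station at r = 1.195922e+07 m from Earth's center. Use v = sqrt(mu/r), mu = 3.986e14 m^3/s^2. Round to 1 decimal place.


Step 1: mu / r = 3.986e14 / 1.195922e+07 = 33329932.8886
Step 2: v = sqrt(33329932.8886) = 5773.2 m/s

5773.2


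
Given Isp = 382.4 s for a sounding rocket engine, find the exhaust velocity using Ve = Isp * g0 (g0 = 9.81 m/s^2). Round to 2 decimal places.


Step 1: Ve = Isp * g0 = 382.4 * 9.81
Step 2: Ve = 3751.34 m/s

3751.34


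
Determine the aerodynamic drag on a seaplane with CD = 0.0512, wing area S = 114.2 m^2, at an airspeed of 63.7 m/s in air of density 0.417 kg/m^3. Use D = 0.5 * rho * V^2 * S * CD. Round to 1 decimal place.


Step 1: Dynamic pressure q = 0.5 * 0.417 * 63.7^2 = 846.0284 Pa
Step 2: Drag D = q * S * CD = 846.0284 * 114.2 * 0.0512
Step 3: D = 4946.8 N

4946.8


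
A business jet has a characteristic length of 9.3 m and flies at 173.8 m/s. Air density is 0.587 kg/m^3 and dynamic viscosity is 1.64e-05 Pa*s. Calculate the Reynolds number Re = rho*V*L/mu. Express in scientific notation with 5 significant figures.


Step 1: Numerator = rho * V * L = 0.587 * 173.8 * 9.3 = 948.79158
Step 2: Re = 948.79158 / 1.64e-05
Step 3: Re = 5.7853e+07

5.7853e+07


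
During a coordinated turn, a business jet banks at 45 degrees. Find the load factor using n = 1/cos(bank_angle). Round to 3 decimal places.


Step 1: Convert 45 degrees to radians = 0.785398
Step 2: cos(45 deg) = 0.707107
Step 3: n = 1 / 0.707107 = 1.414

1.414


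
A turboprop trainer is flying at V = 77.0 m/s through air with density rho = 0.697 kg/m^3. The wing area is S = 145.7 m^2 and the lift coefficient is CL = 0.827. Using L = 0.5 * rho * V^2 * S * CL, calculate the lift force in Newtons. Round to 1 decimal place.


Step 1: Calculate dynamic pressure q = 0.5 * 0.697 * 77.0^2 = 0.5 * 0.697 * 5929.0 = 2066.2565 Pa
Step 2: Multiply by wing area and lift coefficient: L = 2066.2565 * 145.7 * 0.827
Step 3: L = 301053.572 * 0.827 = 248971.3 N

248971.3


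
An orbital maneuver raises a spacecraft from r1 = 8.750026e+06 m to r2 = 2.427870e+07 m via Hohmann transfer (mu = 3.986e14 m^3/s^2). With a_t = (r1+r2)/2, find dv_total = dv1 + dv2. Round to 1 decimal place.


Step 1: Transfer semi-major axis a_t = (8.750026e+06 + 2.427870e+07) / 2 = 1.651436e+07 m
Step 2: v1 (circular at r1) = sqrt(mu/r1) = 6749.38 m/s
Step 3: v_t1 = sqrt(mu*(2/r1 - 1/a_t)) = 8183.63 m/s
Step 4: dv1 = |8183.63 - 6749.38| = 1434.24 m/s
Step 5: v2 (circular at r2) = 4051.87 m/s, v_t2 = 2949.37 m/s
Step 6: dv2 = |4051.87 - 2949.37| = 1102.5 m/s
Step 7: Total delta-v = 1434.24 + 1102.5 = 2536.7 m/s

2536.7


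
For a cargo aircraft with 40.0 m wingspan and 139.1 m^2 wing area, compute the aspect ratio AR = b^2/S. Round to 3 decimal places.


Step 1: b^2 = 40.0^2 = 1600.0
Step 2: AR = 1600.0 / 139.1 = 11.503

11.503


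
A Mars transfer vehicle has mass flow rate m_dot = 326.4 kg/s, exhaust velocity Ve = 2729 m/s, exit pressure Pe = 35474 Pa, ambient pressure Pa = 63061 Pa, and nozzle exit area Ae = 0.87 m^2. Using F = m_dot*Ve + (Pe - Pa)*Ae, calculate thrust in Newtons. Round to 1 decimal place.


Step 1: Momentum thrust = m_dot * Ve = 326.4 * 2729 = 890745.6 N
Step 2: Pressure thrust = (Pe - Pa) * Ae = (35474 - 63061) * 0.87 = -24000.69 N
Step 3: Total thrust F = 890745.6 + -24000.69 = 866744.9 N

866744.9


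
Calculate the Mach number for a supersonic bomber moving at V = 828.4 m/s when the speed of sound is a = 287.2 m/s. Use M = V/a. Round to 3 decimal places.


Step 1: M = V / a = 828.4 / 287.2
Step 2: M = 2.884

2.884


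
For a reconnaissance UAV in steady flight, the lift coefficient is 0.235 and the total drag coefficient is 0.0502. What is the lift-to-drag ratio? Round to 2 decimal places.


Step 1: L/D = CL / CD = 0.235 / 0.0502
Step 2: L/D = 4.68

4.68


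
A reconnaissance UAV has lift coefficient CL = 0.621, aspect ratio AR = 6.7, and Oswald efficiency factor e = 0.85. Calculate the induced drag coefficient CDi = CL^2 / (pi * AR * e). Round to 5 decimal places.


Step 1: CL^2 = 0.621^2 = 0.385641
Step 2: pi * AR * e = 3.14159 * 6.7 * 0.85 = 17.89137
Step 3: CDi = 0.385641 / 17.89137 = 0.02155

0.02155


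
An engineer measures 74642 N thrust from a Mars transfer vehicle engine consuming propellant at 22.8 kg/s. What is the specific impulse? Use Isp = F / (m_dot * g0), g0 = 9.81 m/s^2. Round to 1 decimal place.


Step 1: m_dot * g0 = 22.8 * 9.81 = 223.67
Step 2: Isp = 74642 / 223.67 = 333.7 s

333.7


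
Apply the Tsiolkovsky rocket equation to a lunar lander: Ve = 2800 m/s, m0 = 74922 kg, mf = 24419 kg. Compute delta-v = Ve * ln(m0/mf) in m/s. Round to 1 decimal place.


Step 1: Mass ratio m0/mf = 74922 / 24419 = 3.068185
Step 2: ln(3.068185) = 1.121086
Step 3: delta-v = 2800 * 1.121086 = 3139.0 m/s

3139.0


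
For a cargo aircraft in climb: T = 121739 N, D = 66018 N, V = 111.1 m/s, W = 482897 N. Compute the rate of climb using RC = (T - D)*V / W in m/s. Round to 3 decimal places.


Step 1: Excess thrust = T - D = 121739 - 66018 = 55721 N
Step 2: Excess power = 55721 * 111.1 = 6190603.1 W
Step 3: RC = 6190603.1 / 482897 = 12.820 m/s

12.820


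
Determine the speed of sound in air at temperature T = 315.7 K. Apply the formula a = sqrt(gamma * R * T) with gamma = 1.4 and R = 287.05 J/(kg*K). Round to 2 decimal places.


Step 1: gamma * R * T = 1.4 * 287.05 * 315.7 = 126870.359
Step 2: a = sqrt(126870.359) = 356.19 m/s

356.19


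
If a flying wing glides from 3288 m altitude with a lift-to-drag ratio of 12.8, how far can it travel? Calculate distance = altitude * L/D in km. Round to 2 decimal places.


Step 1: Glide distance = altitude * L/D = 3288 * 12.8 = 42086.4 m
Step 2: Convert to km: 42086.4 / 1000 = 42.09 km

42.09


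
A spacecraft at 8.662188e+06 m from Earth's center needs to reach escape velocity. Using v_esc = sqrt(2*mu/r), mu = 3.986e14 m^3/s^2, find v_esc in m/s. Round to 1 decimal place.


Step 1: 2*mu/r = 2 * 3.986e14 / 8.662188e+06 = 92032174.7808
Step 2: v_esc = sqrt(92032174.7808) = 9593.3 m/s

9593.3


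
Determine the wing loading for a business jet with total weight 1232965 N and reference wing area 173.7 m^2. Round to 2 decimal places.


Step 1: Wing loading = W / S = 1232965 / 173.7
Step 2: Wing loading = 7098.24 N/m^2

7098.24


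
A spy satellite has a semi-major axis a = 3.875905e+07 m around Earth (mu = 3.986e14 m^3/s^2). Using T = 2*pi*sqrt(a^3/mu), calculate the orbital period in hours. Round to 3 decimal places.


Step 1: a^3 / mu = 5.822632e+22 / 3.986e14 = 1.460771e+08
Step 2: sqrt(1.460771e+08) = 12086.2351 s
Step 3: T = 2*pi * 12086.2351 = 75940.05 s
Step 4: T in hours = 75940.05 / 3600 = 21.094 hours

21.094


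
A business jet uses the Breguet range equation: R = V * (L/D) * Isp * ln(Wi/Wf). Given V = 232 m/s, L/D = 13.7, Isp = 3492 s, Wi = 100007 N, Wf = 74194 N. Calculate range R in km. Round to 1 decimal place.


Step 1: Coefficient = V * (L/D) * Isp = 232 * 13.7 * 3492 = 11098972.8 m
Step 2: Wi/Wf = 100007 / 74194 = 1.347912
Step 3: ln(1.347912) = 0.298557
Step 4: R = 11098972.8 * 0.298557 = 3313674.9 m = 3313.7 km

3313.7


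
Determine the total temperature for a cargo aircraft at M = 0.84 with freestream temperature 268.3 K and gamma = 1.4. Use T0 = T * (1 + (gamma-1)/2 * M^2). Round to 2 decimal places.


Step 1: (gamma-1)/2 = 0.2
Step 2: M^2 = 0.7056
Step 3: 1 + 0.2 * 0.7056 = 1.14112
Step 4: T0 = 268.3 * 1.14112 = 306.16 K

306.16


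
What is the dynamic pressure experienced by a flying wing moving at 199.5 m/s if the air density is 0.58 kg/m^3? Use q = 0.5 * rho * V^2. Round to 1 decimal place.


Step 1: V^2 = 199.5^2 = 39800.25
Step 2: q = 0.5 * 0.58 * 39800.25
Step 3: q = 11542.1 Pa

11542.1


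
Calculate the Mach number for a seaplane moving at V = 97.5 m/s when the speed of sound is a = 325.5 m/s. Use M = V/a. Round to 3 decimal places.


Step 1: M = V / a = 97.5 / 325.5
Step 2: M = 0.300

0.300


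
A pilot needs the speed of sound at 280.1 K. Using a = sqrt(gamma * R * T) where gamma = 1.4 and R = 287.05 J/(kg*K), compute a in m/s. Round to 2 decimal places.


Step 1: gamma * R * T = 1.4 * 287.05 * 280.1 = 112563.787
Step 2: a = sqrt(112563.787) = 335.51 m/s

335.51


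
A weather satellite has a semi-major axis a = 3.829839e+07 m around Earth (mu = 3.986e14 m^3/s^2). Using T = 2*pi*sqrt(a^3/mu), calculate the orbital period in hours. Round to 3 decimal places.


Step 1: a^3 / mu = 5.617480e+22 / 3.986e14 = 1.409303e+08
Step 2: sqrt(1.409303e+08) = 11871.4052 s
Step 3: T = 2*pi * 11871.4052 = 74590.24 s
Step 4: T in hours = 74590.24 / 3600 = 20.720 hours

20.720


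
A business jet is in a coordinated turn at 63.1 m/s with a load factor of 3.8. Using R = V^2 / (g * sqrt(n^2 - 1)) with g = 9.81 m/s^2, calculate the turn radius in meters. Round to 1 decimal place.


Step 1: V^2 = 63.1^2 = 3981.61
Step 2: n^2 - 1 = 3.8^2 - 1 = 13.44
Step 3: sqrt(13.44) = 3.666061
Step 4: R = 3981.61 / (9.81 * 3.666061) = 110.7 m

110.7


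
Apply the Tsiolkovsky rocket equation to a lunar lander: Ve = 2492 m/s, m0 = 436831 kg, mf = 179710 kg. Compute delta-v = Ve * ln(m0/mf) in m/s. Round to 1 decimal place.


Step 1: Mass ratio m0/mf = 436831 / 179710 = 2.430755
Step 2: ln(2.430755) = 0.888202
Step 3: delta-v = 2492 * 0.888202 = 2213.4 m/s

2213.4


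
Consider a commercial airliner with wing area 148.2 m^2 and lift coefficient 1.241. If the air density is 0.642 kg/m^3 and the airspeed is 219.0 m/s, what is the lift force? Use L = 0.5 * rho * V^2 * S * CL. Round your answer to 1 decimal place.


Step 1: Calculate dynamic pressure q = 0.5 * 0.642 * 219.0^2 = 0.5 * 0.642 * 47961.0 = 15395.481 Pa
Step 2: Multiply by wing area and lift coefficient: L = 15395.481 * 148.2 * 1.241
Step 3: L = 2281610.2842 * 1.241 = 2831478.4 N

2831478.4


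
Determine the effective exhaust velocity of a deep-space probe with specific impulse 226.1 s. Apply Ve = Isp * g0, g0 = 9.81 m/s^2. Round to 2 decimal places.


Step 1: Ve = Isp * g0 = 226.1 * 9.81
Step 2: Ve = 2218.04 m/s

2218.04


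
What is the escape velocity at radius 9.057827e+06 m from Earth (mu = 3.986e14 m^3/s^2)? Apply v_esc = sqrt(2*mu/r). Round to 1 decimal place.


Step 1: 2*mu/r = 2 * 3.986e14 / 9.057827e+06 = 88012279.3248
Step 2: v_esc = sqrt(88012279.3248) = 9381.5 m/s

9381.5


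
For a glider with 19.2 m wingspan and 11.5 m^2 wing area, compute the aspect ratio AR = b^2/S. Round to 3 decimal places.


Step 1: b^2 = 19.2^2 = 368.64
Step 2: AR = 368.64 / 11.5 = 32.056

32.056


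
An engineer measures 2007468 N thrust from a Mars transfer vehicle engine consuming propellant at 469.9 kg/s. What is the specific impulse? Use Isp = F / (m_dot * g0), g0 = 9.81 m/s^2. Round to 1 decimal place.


Step 1: m_dot * g0 = 469.9 * 9.81 = 4609.72
Step 2: Isp = 2007468 / 4609.72 = 435.5 s

435.5


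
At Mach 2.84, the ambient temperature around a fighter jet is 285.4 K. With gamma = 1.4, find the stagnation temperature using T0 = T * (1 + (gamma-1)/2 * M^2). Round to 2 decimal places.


Step 1: (gamma-1)/2 = 0.2
Step 2: M^2 = 8.0656
Step 3: 1 + 0.2 * 8.0656 = 2.61312
Step 4: T0 = 285.4 * 2.61312 = 745.78 K

745.78


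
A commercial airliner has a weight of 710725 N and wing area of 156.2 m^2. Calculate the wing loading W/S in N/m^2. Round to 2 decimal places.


Step 1: Wing loading = W / S = 710725 / 156.2
Step 2: Wing loading = 4550.10 N/m^2

4550.10


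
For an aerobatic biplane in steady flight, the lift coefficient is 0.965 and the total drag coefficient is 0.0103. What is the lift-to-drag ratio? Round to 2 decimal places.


Step 1: L/D = CL / CD = 0.965 / 0.0103
Step 2: L/D = 93.69

93.69


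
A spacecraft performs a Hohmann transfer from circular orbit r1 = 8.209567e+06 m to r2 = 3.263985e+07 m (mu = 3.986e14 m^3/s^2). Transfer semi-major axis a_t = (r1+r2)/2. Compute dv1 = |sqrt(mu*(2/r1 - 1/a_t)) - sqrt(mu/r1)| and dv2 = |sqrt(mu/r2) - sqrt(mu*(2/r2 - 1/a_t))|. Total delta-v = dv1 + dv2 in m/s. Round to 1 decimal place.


Step 1: Transfer semi-major axis a_t = (8.209567e+06 + 3.263985e+07) / 2 = 2.042471e+07 m
Step 2: v1 (circular at r1) = sqrt(mu/r1) = 6968.01 m/s
Step 3: v_t1 = sqrt(mu*(2/r1 - 1/a_t)) = 8808.55 m/s
Step 4: dv1 = |8808.55 - 6968.01| = 1840.55 m/s
Step 5: v2 (circular at r2) = 3494.58 m/s, v_t2 = 2215.53 m/s
Step 6: dv2 = |3494.58 - 2215.53| = 1279.05 m/s
Step 7: Total delta-v = 1840.55 + 1279.05 = 3119.6 m/s

3119.6


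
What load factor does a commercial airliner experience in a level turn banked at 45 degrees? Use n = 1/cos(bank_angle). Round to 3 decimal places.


Step 1: Convert 45 degrees to radians = 0.785398
Step 2: cos(45 deg) = 0.707107
Step 3: n = 1 / 0.707107 = 1.414

1.414


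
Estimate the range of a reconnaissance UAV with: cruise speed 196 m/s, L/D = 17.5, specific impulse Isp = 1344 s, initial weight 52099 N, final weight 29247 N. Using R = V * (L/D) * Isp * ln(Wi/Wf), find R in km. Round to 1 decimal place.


Step 1: Coefficient = V * (L/D) * Isp = 196 * 17.5 * 1344 = 4609920.0 m
Step 2: Wi/Wf = 52099 / 29247 = 1.781345
Step 3: ln(1.781345) = 0.577369
Step 4: R = 4609920.0 * 0.577369 = 2661623.7 m = 2661.6 km

2661.6


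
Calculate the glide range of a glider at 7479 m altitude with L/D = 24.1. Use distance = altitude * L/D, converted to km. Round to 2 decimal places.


Step 1: Glide distance = altitude * L/D = 7479 * 24.1 = 180243.9 m
Step 2: Convert to km: 180243.9 / 1000 = 180.24 km

180.24


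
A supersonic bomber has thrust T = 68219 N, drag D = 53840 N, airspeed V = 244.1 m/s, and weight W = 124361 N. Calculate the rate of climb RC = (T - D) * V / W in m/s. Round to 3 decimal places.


Step 1: Excess thrust = T - D = 68219 - 53840 = 14379 N
Step 2: Excess power = 14379 * 244.1 = 3509913.9 W
Step 3: RC = 3509913.9 / 124361 = 28.224 m/s

28.224


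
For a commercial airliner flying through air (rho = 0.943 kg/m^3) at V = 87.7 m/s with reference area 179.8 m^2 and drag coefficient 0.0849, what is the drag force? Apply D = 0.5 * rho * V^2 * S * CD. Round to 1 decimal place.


Step 1: Dynamic pressure q = 0.5 * 0.943 * 87.7^2 = 3626.4432 Pa
Step 2: Drag D = q * S * CD = 3626.4432 * 179.8 * 0.0849
Step 3: D = 55357.7 N

55357.7


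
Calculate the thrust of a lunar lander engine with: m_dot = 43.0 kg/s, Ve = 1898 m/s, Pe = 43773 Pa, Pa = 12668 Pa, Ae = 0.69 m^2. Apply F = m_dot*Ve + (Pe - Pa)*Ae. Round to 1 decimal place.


Step 1: Momentum thrust = m_dot * Ve = 43.0 * 1898 = 81614.0 N
Step 2: Pressure thrust = (Pe - Pa) * Ae = (43773 - 12668) * 0.69 = 21462.45 N
Step 3: Total thrust F = 81614.0 + 21462.45 = 103076.5 N

103076.5


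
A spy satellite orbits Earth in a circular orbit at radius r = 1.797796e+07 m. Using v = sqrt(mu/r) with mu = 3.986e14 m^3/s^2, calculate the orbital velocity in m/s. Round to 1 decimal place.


Step 1: mu / r = 3.986e14 / 1.797796e+07 = 22171592.3275
Step 2: v = sqrt(22171592.3275) = 4708.7 m/s

4708.7


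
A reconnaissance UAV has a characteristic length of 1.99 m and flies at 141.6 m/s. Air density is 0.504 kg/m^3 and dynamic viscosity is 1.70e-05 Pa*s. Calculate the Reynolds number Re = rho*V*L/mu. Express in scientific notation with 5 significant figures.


Step 1: Numerator = rho * V * L = 0.504 * 141.6 * 1.99 = 142.019136
Step 2: Re = 142.019136 / 1.70e-05
Step 3: Re = 8.3541e+06

8.3541e+06


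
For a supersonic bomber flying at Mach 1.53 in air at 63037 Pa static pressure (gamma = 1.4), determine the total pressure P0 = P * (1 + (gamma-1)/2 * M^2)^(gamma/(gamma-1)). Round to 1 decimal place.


Step 1: (gamma-1)/2 * M^2 = 0.2 * 2.3409 = 0.46818
Step 2: 1 + 0.46818 = 1.46818
Step 3: Exponent gamma/(gamma-1) = 3.5
Step 4: P0 = 63037 * 1.46818^3.5 = 241725.9 Pa

241725.9


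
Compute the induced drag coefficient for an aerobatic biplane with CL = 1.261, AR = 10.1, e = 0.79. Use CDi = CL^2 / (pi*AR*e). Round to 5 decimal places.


Step 1: CL^2 = 1.261^2 = 1.590121
Step 2: pi * AR * e = 3.14159 * 10.1 * 0.79 = 25.066768
Step 3: CDi = 1.590121 / 25.066768 = 0.06344

0.06344


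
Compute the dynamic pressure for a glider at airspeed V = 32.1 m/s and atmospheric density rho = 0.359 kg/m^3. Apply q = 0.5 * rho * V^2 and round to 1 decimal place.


Step 1: V^2 = 32.1^2 = 1030.41
Step 2: q = 0.5 * 0.359 * 1030.41
Step 3: q = 185.0 Pa

185.0


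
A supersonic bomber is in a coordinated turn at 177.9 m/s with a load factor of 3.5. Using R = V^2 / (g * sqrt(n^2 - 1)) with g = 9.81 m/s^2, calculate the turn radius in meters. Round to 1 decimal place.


Step 1: V^2 = 177.9^2 = 31648.41
Step 2: n^2 - 1 = 3.5^2 - 1 = 11.25
Step 3: sqrt(11.25) = 3.354102
Step 4: R = 31648.41 / (9.81 * 3.354102) = 961.8 m

961.8


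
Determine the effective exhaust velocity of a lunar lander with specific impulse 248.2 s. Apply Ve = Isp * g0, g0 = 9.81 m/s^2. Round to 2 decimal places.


Step 1: Ve = Isp * g0 = 248.2 * 9.81
Step 2: Ve = 2434.84 m/s

2434.84


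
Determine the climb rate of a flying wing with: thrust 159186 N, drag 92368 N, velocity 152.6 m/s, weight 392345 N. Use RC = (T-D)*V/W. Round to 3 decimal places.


Step 1: Excess thrust = T - D = 159186 - 92368 = 66818 N
Step 2: Excess power = 66818 * 152.6 = 10196426.8 W
Step 3: RC = 10196426.8 / 392345 = 25.988 m/s

25.988


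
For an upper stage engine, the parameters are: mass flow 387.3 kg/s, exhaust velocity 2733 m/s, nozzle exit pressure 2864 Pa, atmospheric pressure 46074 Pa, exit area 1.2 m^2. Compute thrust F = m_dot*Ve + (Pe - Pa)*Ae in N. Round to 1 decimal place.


Step 1: Momentum thrust = m_dot * Ve = 387.3 * 2733 = 1058490.9 N
Step 2: Pressure thrust = (Pe - Pa) * Ae = (2864 - 46074) * 1.2 = -51852.0 N
Step 3: Total thrust F = 1058490.9 + -51852.0 = 1006638.9 N

1006638.9


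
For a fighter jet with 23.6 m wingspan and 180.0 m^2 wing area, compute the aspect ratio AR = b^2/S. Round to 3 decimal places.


Step 1: b^2 = 23.6^2 = 556.96
Step 2: AR = 556.96 / 180.0 = 3.094

3.094


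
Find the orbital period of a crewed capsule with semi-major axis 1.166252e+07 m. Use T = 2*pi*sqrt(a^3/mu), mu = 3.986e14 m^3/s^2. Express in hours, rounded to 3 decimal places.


Step 1: a^3 / mu = 1.586270e+21 / 3.986e14 = 3.979604e+06
Step 2: sqrt(3.979604e+06) = 1994.8946 s
Step 3: T = 2*pi * 1994.8946 = 12534.29 s
Step 4: T in hours = 12534.29 / 3600 = 3.482 hours

3.482


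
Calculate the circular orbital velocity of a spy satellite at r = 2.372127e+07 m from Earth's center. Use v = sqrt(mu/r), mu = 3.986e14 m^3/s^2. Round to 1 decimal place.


Step 1: mu / r = 3.986e14 / 2.372127e+07 = 16803484.805
Step 2: v = sqrt(16803484.805) = 4099.2 m/s

4099.2


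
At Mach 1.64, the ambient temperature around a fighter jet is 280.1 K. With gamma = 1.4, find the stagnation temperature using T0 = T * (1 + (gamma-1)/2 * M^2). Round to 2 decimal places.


Step 1: (gamma-1)/2 = 0.2
Step 2: M^2 = 2.6896
Step 3: 1 + 0.2 * 2.6896 = 1.53792
Step 4: T0 = 280.1 * 1.53792 = 430.77 K

430.77


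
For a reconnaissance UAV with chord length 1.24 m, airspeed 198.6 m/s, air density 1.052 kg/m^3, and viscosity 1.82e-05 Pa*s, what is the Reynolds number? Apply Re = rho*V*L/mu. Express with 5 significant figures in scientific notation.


Step 1: Numerator = rho * V * L = 1.052 * 198.6 * 1.24 = 259.069728
Step 2: Re = 259.069728 / 1.82e-05
Step 3: Re = 1.4235e+07

1.4235e+07


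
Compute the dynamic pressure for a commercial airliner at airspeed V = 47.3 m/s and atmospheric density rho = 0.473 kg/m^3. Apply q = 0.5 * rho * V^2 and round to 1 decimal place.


Step 1: V^2 = 47.3^2 = 2237.29
Step 2: q = 0.5 * 0.473 * 2237.29
Step 3: q = 529.1 Pa

529.1


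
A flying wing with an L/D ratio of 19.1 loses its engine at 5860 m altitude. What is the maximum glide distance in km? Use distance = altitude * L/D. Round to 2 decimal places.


Step 1: Glide distance = altitude * L/D = 5860 * 19.1 = 111926.0 m
Step 2: Convert to km: 111926.0 / 1000 = 111.93 km

111.93


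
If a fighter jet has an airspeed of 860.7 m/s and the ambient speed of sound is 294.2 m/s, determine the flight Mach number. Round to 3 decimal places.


Step 1: M = V / a = 860.7 / 294.2
Step 2: M = 2.926

2.926


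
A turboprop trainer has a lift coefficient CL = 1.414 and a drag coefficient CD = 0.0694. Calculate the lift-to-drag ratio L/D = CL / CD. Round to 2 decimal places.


Step 1: L/D = CL / CD = 1.414 / 0.0694
Step 2: L/D = 20.37

20.37


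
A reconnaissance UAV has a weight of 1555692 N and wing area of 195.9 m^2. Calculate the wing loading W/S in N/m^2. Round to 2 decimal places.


Step 1: Wing loading = W / S = 1555692 / 195.9
Step 2: Wing loading = 7941.26 N/m^2

7941.26
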